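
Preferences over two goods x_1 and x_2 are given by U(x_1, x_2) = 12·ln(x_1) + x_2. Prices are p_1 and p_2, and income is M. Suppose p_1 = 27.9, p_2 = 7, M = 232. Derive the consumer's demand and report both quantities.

MU_x_1 = 12/x_1, MU_x_2 = 1. Tangency: 12/x_1 = p_1/p_2.
So x_1*(p_1,p_2) = 12·p_2/p_1, independent of income; and x_2* = (M − 12·p_2)/p_2.
At the given prices: x_1* = 12·7/27.9 = 3.0108, and x_2* = 21.1429.

x_1* = 3.0108, x_2* = 21.1429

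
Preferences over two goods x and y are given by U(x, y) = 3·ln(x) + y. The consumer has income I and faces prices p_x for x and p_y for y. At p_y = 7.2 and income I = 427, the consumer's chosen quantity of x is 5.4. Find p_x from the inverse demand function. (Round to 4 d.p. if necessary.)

MU_x = 3/x, MU_y = 1. Tangency: 3/x = p_x/p_y.
So x*(p_x,p_y) = 3·p_y/p_x, independent of income; and y* = (I − 3·p_y)/p_y.
Set x* = 5.4 in the demand function and solve for p_x: p_x = 4.

p_x = 4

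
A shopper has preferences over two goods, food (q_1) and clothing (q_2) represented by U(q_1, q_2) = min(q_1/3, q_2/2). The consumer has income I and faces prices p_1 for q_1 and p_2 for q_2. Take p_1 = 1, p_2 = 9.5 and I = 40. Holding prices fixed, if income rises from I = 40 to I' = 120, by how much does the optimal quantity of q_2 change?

With perfect complements, no substitution: consume in ratio q_1:q_2 = 3:2.
Budget: p_1·q_1 + p_2·(2/3)·q_1 = I, so (3·p_1 + 2·p_2)·q_1 = 3·I.
Demand: q_1*(p_1,p_2,I) = 3·I/(3·p_1 + 2·p_2), q_2* = 2·I/(3·p_1 + 2·p_2).
Here 3·1 + 2·9.5 = 22, giving q_2* = 3.6364.
At I' = 120: q_2* = 10.9091. Change: 10.9091 − 3.6364 = 7.2727.

Δq_2* = 7.2727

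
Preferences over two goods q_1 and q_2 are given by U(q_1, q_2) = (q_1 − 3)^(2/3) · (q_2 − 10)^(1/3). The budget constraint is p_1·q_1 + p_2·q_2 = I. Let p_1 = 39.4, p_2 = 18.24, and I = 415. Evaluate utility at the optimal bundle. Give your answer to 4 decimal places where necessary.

V = 1.986

This is Cobb-Douglas in (q_1−3, q_2−10): tangency gives 2/3·p_2·(q_2−10) = 1/3·p_1·(q_1−3).
After buying the subsistence bundle (3, 10), a share 2/3 of the remaining income goes to q_1: q_1* = 3 + 2/3·(I − 3p_1 − 10p_2)/p_1.
Discretionary income = 415 − 3·39.4 − 10·18.24 = 114.4; q_1* = 3 + 2/3·114.4/39.4 = 4.9357; q_2* = 10 + 1/3·114.4/18.24 = 12.0906.
Utility at the optimum: U(4.9357, 12.0906) = 1.986.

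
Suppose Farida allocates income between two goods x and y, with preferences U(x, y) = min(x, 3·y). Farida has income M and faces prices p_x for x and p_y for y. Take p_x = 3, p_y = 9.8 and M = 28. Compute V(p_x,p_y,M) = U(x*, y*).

V = 4.4681

With perfect complements, no substitution: consume in ratio x:y = 3:1.
Budget: p_x·x + p_y·(1/3)·x = M, so (3·p_x + p_y)·x = 3·M.
Demand: x*(p_x,p_y,M) = 3·M/(3·p_x + p_y), y* = M/(3·p_x + p_y).
Here 3·3 + 9.8 = 18.8, giving x* = 4.4681 and y* = 1.4894.
Utility at the optimum: U(4.4681, 1.4894) = 4.4681.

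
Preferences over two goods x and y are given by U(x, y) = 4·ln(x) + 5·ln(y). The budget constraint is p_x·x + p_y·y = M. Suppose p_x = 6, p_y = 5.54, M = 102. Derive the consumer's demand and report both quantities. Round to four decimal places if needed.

x* = 7.5556, y* = 10.2286

MU_x/MU_y = (4·y)/(5·x); tangency sets this equal to p_x/p_y.
Rearranging, p_y·y = (5/4)·p_x·x. Substituting into the budget gives p_x·x·(1 + (5/4)) = M.
Demand: x*(p_x,p_y,M) = 4/9·M/p_x and y* = 5/9·M/p_y.
At p_x=6, p_y=5.54, M=102: x* = 4/9·102/6 = 7.5556, y* = 10.2286.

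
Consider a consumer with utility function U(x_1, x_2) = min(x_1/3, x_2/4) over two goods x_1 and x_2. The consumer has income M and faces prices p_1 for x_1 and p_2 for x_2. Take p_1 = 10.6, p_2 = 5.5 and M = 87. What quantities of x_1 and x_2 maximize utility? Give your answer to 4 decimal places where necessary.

Leontief preferences: the optimum is at the kink where x_1/3 = x_2/4, i.e. x_2 = (4/3)·x_1.
Budget: p_1·x_1 + p_2·(4/3)·x_1 = M, so (3·p_1 + 4·p_2)·x_1 = 3·M.
Demand: x_1*(p_1,p_2,M) = 3·M/(3·p_1 + 4·p_2), x_2* = 4·M/(3·p_1 + 4·p_2).
Here 3·10.6 + 4·5.5 = 53.8, giving x_1* = 4.8513 and x_2* = 6.4684.

x_1* = 4.8513, x_2* = 6.4684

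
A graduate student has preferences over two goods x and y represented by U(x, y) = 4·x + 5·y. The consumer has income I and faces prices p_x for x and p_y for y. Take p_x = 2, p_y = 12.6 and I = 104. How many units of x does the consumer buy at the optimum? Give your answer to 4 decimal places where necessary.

x* = 52

Perfect substitutes: compare marginal utility per dollar. 4/p_x vs 5/p_y → 2 vs 0.3968.
x gives more utility per dollar, so spend all income on x: x* = I/p_x, y* = 0.
Numerically: x* = 52, y* = 0.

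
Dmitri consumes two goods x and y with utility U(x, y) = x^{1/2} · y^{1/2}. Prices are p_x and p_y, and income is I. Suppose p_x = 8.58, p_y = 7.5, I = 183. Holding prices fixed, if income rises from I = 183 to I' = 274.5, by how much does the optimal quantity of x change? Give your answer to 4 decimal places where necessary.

Δx* = 5.3322

The MRS is y/x. Set MRS = p_x/p_y.
So 0.5·p_y·y = 0.5·p_x·x; combined with the budget, a share 0.5 of income goes to x.
Demand: x*(p_x,p_y,I) = 0.5·I/p_x and y* = 0.5·I/p_y.
At p_x=8.58, p_y=7.5, I=183: x* = 0.5·183/8.58 = 10.6643.
At I' = 274.5: x* = 15.9965. Change: 15.9965 − 10.6643 = 5.3322.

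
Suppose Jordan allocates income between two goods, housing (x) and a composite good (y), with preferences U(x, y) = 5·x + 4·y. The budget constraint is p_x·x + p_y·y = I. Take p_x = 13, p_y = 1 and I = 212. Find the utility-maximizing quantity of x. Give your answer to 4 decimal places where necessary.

x* = 0

Linear utility — the consumer picks whichever good has higher MU/price: 5/13 = 0.3846 vs 4/1 = 4.
y gives more utility per dollar, so spend all income on y: y* = I/p_y, x* = 0.
Numerically: x* = 0, y* = 212.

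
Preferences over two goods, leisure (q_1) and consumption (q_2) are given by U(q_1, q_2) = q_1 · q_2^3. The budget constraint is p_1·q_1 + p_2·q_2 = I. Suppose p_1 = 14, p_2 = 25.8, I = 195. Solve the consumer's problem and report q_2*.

q_2* = 5.6686

Tangency: MRS = (1/3)·q_2/q_1 = p_1/p_2.
Rearranging, p_2·q_2 = 3·p_1·q_1. Substituting into the budget gives p_1·q_1·(1 + 3) = I.
Demand: q_1*(p_1,p_2,I) = 0.25·I/p_1 and q_2* = 0.75·I/p_2.
At p_1=14, p_2=25.8, I=195: q_2* = 0.75·195/25.8 = 5.6686.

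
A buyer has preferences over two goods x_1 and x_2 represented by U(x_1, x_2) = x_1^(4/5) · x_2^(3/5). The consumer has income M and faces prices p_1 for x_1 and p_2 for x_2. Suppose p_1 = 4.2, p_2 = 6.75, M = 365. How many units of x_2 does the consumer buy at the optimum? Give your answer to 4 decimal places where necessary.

x_2* = 23.1746

MU_x_1/MU_x_2 = (0.8·x_2)/(0.6·x_1); tangency sets this equal to p_1/p_2.
So 0.8·p_2·x_2 = 0.6·p_1·x_1; combined with the budget, a share 4/7 of income goes to x_1.
Demand: x_1*(p_1,p_2,M) = 4/7·M/p_1 and x_2* = 3/7·M/p_2.
At p_1=4.2, p_2=6.75, M=365: x_2* = 3/7·365/6.75 = 23.1746.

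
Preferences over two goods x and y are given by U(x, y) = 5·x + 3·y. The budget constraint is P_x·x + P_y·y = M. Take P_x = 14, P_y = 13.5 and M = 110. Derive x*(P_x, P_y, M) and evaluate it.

Numerically: x* = 7.8571, y* = 0.

x* = 7.8571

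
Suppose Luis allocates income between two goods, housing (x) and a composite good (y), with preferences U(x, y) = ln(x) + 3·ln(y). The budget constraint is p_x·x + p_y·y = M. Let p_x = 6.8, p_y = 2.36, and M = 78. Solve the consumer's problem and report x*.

x* = 2.8676

The MRS is (1/3)·y/x. Set MRS = p_x/p_y.
So p_y·y = 3·p_x·x; combined with the budget, a share 0.25 of income goes to x.
Demand: x*(p_x,p_y,M) = 0.25·M/p_x and y* = 0.75·M/p_y.
At p_x=6.8, p_y=2.36, M=78: x* = 0.25·78/6.8 = 2.8676.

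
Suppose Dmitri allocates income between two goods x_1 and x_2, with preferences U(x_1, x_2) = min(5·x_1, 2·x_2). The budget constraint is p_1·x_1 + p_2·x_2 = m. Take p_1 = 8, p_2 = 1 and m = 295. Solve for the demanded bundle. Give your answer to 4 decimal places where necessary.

x_1* = 28.0952, x_2* = 70.2381

With perfect complements, no substitution: consume in ratio x_1:x_2 = 2:5.
Budget: p_1·x_1 + p_2·(5/2)·x_1 = m, so (2·p_1 + 5·p_2)·x_1 = 2·m.
Demand: x_1*(p_1,p_2,m) = 2·m/(2·p_1 + 5·p_2), x_2* = 5·m/(2·p_1 + 5·p_2).
Here 2·8 + 5·1 = 21, giving x_1* = 28.0952 and x_2* = 70.2381.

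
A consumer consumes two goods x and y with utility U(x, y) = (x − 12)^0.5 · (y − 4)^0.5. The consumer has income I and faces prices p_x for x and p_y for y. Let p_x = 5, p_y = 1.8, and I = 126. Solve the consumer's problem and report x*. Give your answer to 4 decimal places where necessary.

This is Cobb-Douglas in (x−12, y−4): tangency gives 0.5·p_y·(y−4) = 0.5·p_x·(x−12).
Substituting into the budget: x* = 12 + 0.5·(I − 12·p_x − 4·p_y)/p_x, and y* = 4 + 0.5·(…)/p_y.
Discretionary income = 126 − 12·5 − 4·1.8 = 58.8; x* = 12 + 0.5·58.8/5 = 17.88.

x* = 17.88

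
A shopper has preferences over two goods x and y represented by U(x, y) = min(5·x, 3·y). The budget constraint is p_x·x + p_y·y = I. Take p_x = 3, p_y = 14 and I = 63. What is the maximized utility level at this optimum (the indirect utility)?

Leontief preferences: the optimum is at the kink where x/3 = y/5, i.e. y = (5/3)·x.
Budget: p_x·x + p_y·(5/3)·x = I, so (3·p_x + 5·p_y)·x = 3·I.
Demand: x*(p_x,p_y,I) = 3·I/(3·p_x + 5·p_y), y* = 5·I/(3·p_x + 5·p_y).
Here 3·3 + 5·14 = 79, giving x* = 2.3924 and y* = 3.9873.
Utility at the optimum: U(2.3924, 3.9873) = 11.962.

V = 11.962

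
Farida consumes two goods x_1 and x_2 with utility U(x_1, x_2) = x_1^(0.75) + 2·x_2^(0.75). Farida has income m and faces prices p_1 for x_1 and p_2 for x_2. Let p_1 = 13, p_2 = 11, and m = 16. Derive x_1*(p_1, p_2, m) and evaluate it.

From the CES first-order condition, (1/2)·(x_2/x_1)^(0.25) = p_1/p_2.
Hence x_2/x_1 = (2·p_1/p_2)^(1/(0.25)), i.e. raised to the 4 power.
With the ratio pinned down, the budget gives x_1* = m/(p_1 + p_2·(x_2/x_1)) and x_2* = (x_2/x_1)·x_1*.
Numerically x_2/x_1 = 31.212076, so x_1* = 16/(13 + 11·31.212076) = 0.0449.

x_1* = 0.0449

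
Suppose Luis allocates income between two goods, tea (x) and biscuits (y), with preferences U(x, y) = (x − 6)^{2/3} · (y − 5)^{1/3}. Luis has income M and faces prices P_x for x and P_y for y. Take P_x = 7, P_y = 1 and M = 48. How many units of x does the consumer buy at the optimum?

x* = 6.0952

This is Cobb-Douglas in (x−6, y−5): tangency gives 2/3·P_y·(y−5) = 1/3·P_x·(x−6).
After buying the subsistence bundle (6, 5), a share 2/3 of the remaining income goes to x: x* = 6 + 2/3·(M − 6P_x − 5P_y)/P_x.
Discretionary income = 48 − 6·7 − 5·1 = 1; x* = 6 + 2/3·1/7 = 6.0952.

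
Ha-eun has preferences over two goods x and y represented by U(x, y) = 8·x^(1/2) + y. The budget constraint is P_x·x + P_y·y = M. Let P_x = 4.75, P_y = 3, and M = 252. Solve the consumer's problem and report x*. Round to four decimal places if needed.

x* = 6.3823

Set MRS = P_x/P_y: 4·x^(−1/2) = P_x/P_y.
Solve: √x = 4·P_y/P_x, so x*(P_x,P_y) = (4·P_y/P_x)², and y* = (M − P_x·x*)/P_y.
Plugging in: x* = (4·3/4.75)² = 6.3823.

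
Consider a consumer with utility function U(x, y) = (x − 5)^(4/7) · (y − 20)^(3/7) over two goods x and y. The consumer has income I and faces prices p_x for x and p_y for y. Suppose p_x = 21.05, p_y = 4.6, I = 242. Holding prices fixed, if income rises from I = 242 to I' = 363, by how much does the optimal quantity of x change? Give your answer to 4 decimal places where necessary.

Δx* = 3.2847

Let x' = x−5, y' = y−20. MRS = (4/3)·y'/x' = p_x/p_y.
After buying the subsistence bundle (5, 20), a share 4/7 of the remaining income goes to x: x* = 5 + 4/7·(I − 5p_x − 20p_y)/p_x.
Discretionary income = 242 − 5·21.05 − 20·4.6 = 44.75; x* = 5 + 4/7·44.75/21.05 = 6.2148.
At I' = 363: x* = 9.4995. Change: 9.4995 − 6.2148 = 3.2847.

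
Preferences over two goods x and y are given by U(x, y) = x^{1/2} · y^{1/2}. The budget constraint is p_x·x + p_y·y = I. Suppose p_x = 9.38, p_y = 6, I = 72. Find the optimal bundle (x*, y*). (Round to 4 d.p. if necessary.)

x* = 3.838, y* = 6

Tangency: MRS = y/x = p_x/p_y.
Rearranging, p_y·y = p_x·x. Substituting into the budget gives p_x·x·(1 + 1) = I.
Demand: x*(p_x,p_y,I) = 0.5·I/p_x and y* = 0.5·I/p_y.
At p_x=9.38, p_y=6, I=72: x* = 0.5·72/9.38 = 3.838, y* = 6.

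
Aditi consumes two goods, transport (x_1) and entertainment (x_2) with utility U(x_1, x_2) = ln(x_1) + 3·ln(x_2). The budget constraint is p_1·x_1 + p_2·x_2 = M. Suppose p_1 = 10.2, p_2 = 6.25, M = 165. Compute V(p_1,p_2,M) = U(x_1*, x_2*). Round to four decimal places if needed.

V = 10.3543

Tangency: MRS = (1/3)·x_2/x_1 = p_1/p_2.
Rearranging, p_2·x_2 = 3·p_1·x_1. Substituting into the budget gives p_1·x_1·(1 + 3) = M.
Demand: x_1*(p_1,p_2,M) = 0.25·M/p_1 and x_2* = 0.75·M/p_2.
At p_1=10.2, p_2=6.25, M=165: x_1* = 0.25·165/10.2 = 4.0441, x_2* = 19.8.
Utility at the optimum: U(4.0441, 19.8) = 10.3543.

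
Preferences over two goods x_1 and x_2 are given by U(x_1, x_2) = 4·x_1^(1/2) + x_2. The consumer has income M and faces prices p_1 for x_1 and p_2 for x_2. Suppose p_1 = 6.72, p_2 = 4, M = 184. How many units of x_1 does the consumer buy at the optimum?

Set MRS = p_1/p_2: 2·x_1^(−1/2) = p_1/p_2.
Solve: √x_1 = 2·p_2/p_1, so x_1*(p_1,p_2) = (2·p_2/p_1)², and x_2* = (M − p_1·x_1*)/p_2.
Plugging in: x_1* = (2·4/6.72)² = 1.4172.

x_1* = 1.4172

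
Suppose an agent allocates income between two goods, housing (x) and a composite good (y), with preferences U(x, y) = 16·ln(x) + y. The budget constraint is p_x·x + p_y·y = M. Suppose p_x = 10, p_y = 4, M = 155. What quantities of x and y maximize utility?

x* = 6.4, y* = 22.75

Set MRS = p_x/p_y: (16/x)/1 = p_x/p_y.
So x*(p_x,p_y) = 16·p_y/p_x, independent of income; and y* = (M − 16·p_y)/p_y.
At the given prices: x* = 16·4/10 = 6.4, and y* = 22.75.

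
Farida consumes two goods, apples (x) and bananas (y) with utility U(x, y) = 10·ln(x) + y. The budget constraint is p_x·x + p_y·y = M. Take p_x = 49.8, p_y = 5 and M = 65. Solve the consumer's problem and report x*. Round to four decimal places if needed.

x* = 1.004

So x*(p_x,p_y) = 10·p_y/p_x, independent of income; and y* = (M − 10·p_y)/p_y.
At the given prices: x* = 10·5/49.8 = 1.004.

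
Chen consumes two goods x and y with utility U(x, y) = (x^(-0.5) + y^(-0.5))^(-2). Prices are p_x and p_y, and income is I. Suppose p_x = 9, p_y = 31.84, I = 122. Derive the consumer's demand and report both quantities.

MU_x ∝ x^(-1.5), MU_y ∝ y^(-1.5), so MRS = (y/x)^(1.5) = p_x/p_y.
Solve for the ratio: y/x = [p_x/p_y]^(2/3).
With the ratio pinned down, the budget gives x* = I/(p_x + p_y·(y/x)) and y* = (y/x)·x*.
Numerically y/x = 0.430705, so x* = 122/(9 + 31.84·0.430705) = 5.3712 and y* = 0.430705·5.3712 = 2.3134.

x* = 5.3712, y* = 2.3134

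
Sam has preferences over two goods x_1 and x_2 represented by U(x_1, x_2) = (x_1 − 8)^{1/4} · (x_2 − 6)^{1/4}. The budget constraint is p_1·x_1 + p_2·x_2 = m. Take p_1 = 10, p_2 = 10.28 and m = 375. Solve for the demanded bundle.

x_1* = 19.666, x_2* = 17.3482

This is Cobb-Douglas in (x_1−8, x_2−6): tangency gives 0.25·p_2·(x_2−6) = 0.25·p_1·(x_1−8).
After buying the subsistence bundle (8, 6), a share 0.5 of the remaining income goes to x_1: x_1* = 8 + 0.5·(m − 8p_1 − 6p_2)/p_1.
Discretionary income = 375 − 8·10 − 6·10.28 = 233.32; x_1* = 8 + 0.5·233.32/10 = 19.666; x_2* = 6 + 0.5·233.32/10.28 = 17.3482.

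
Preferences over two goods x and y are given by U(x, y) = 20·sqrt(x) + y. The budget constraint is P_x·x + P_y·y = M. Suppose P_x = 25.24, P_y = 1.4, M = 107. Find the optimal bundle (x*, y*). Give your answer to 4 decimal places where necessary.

MU_x = 10/√x, MU_y = 1. Tangency: 10/√x = P_x/P_y.
Thus x* = (10·P_y/P_x)² — independent of M — with the rest of income spent on y.
Plugging in: x* = (10·1.4/25.24)² = 0.3077, y* = 70.8818.

x* = 0.3077, y* = 70.8818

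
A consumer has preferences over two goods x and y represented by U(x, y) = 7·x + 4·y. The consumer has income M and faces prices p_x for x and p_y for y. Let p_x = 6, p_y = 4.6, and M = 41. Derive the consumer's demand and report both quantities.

Perfect substitutes: compare marginal utility per dollar. 7/p_x vs 4/p_y → 1.1667 vs 0.8696.
x gives more utility per dollar, so spend all income on x: x* = M/p_x, y* = 0.
Numerically: x* = 6.8333, y* = 0.

x* = 6.8333, y* = 0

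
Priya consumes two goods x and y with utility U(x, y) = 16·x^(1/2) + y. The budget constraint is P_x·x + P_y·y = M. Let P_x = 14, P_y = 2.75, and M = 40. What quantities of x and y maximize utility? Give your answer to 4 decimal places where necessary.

x* = 2.4694, y* = 1.974

Utility is quasi-linear in y; the FOC for x is 8/√x = P_x/P_y.
Solve: √x = 8·P_y/P_x, so x*(P_x,P_y) = (8·P_y/P_x)², and y* = (M − P_x·x*)/P_y.
Plugging in: x* = (8·2.75/14)² = 2.4694, y* = 1.974.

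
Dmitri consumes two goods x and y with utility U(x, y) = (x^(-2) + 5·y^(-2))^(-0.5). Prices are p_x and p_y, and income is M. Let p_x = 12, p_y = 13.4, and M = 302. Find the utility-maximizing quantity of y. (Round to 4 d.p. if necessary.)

MRS = MU_x/MU_y = (1/5)·(y/x)^(3). Set equal to p_x/p_y.
Solve for the ratio: y/x = [5·p_x/p_y]^(1/3).
With the ratio pinned down, the budget gives x* = M/(p_x + p_y·(y/x)) and y* = (y/x)·x*.
Numerically y/x = 1.648221, so x* = 302/(12 + 13.4·1.648221) = 8.8599 and y* = 1.648221·8.8599 = 14.6031.

y* = 14.6031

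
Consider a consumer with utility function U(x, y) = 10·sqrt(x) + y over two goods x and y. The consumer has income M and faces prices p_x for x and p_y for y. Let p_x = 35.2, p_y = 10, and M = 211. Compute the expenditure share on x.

share on x = 0.3366

Utility is quasi-linear in y; the FOC for x is 5/√x = p_x/p_y.
Thus x* = (5·p_y/p_x)² — independent of M — with the rest of income spent on y.
Plugging in: x* = (5·10/35.2)² = 2.0177, y* = 13.9977.
Expenditure on x: 35.2·2.0177 = 71.0227; share = 0.3366.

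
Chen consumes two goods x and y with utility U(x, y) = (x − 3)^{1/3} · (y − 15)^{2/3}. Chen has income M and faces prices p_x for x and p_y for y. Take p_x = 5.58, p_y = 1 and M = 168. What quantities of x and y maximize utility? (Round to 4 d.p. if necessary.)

Let x' = x−3, y' = y−15. MRS = (1/2)·y'/x' = p_x/p_y.
After buying the subsistence bundle (3, 15), a share 1/3 of the remaining income goes to x: x* = 3 + 1/3·(M − 3p_x − 15p_y)/p_x.
Discretionary income = 168 − 3·5.58 − 15·1 = 136.26; x* = 3 + 1/3·136.26/5.58 = 11.1398; y* = 15 + 2/3·136.26/1 = 105.84.

x* = 11.1398, y* = 105.84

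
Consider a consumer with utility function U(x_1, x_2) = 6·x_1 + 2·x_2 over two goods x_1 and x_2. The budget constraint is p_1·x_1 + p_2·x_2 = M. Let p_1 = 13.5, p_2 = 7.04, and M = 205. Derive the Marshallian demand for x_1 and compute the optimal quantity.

x_1* = 15.1852

Perfect substitutes: compare marginal utility per dollar. 6/p_1 vs 2/p_2 → 0.4444 vs 0.2841.
x_1 gives more utility per dollar, so spend all income on x_1: x_1* = M/p_1, x_2* = 0.
Numerically: x_1* = 15.1852, x_2* = 0.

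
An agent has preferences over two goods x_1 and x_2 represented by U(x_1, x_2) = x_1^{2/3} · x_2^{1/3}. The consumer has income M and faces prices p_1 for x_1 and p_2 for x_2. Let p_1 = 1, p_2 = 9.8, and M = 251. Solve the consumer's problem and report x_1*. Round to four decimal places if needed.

MU_x_1/MU_x_2 = (2/3·x_2)/(1/3·x_1); tangency sets this equal to p_1/p_2.
So 2/3·p_2·x_2 = 1/3·p_1·x_1; combined with the budget, a share 2/3 of income goes to x_1.
Demand: x_1*(p_1,p_2,M) = 2/3·M/p_1 and x_2* = 1/3·M/p_2.
At p_1=1, p_2=9.8, M=251: x_1* = 2/3·251/1 = 167.3333.

x_1* = 167.3333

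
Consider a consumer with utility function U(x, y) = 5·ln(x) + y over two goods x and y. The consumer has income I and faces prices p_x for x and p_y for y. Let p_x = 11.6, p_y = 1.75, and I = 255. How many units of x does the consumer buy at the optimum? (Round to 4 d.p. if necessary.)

x* = 0.7543

Set MRS = p_x/p_y: (5/x)/1 = p_x/p_y.
So x*(p_x,p_y) = 5·p_y/p_x, independent of income; and y* = (I − 5·p_y)/p_y.
At the given prices: x* = 5·1.75/11.6 = 0.7543.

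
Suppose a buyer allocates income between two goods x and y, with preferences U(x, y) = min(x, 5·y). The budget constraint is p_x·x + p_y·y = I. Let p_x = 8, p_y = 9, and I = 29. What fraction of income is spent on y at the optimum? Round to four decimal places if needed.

Leontief preferences: the optimum is at the kink where x/5 = y/1, i.e. y = (1/5)·x.
Budget: p_x·x + p_y·(1/5)·x = I, so (5·p_x + p_y)·x = 5·I.
Demand: x*(p_x,p_y,I) = 5·I/(5·p_x + p_y), y* = I/(5·p_x + p_y).
Here 5·8 + 9 = 49, giving x* = 2.9592 and y* = 0.5918.
Expenditure on y: 9·0.5918 = 5.3265; share = 0.1837.

share on y = 0.1837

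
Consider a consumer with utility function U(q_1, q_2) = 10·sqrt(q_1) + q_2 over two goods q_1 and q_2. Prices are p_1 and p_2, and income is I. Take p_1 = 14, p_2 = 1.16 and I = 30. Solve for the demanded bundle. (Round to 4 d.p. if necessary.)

q_1* = 0.1716, q_2* = 23.7906

Utility is quasi-linear in q_2; the FOC for q_1 is 5/√q_1 = p_1/p_2.
Solve: √q_1 = 5·p_2/p_1, so q_1*(p_1,p_2) = (5·p_2/p_1)², and q_2* = (I − p_1·q_1*)/p_2.
Plugging in: q_1* = (5·1.16/14)² = 0.1716, q_2* = 23.7906.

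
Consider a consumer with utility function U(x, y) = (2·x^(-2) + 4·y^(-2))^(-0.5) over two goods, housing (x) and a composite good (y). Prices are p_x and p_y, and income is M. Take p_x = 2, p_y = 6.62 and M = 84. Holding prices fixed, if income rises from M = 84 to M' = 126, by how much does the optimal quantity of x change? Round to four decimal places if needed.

Δx* = 5.5288

MU_x ∝ 2·x^(-3), MU_y ∝ 4·y^(-3), so MRS = (1/2)·(y/x)^(3) = p_x/p_y.
Hence y/x = (2·p_x/p_y)^(1/(3)), i.e. raised to the 1/3 power.
Substitute y = (y/x)·x into the budget: x* = M/(p_x + p_y·(y/x)).
Numerically y/x = 0.84541, so x* = 84/(2 + 6.62·0.84541) = 11.0576.
At M' = 126: x* = 16.5863. Change: 16.5863 − 11.0576 = 5.5288.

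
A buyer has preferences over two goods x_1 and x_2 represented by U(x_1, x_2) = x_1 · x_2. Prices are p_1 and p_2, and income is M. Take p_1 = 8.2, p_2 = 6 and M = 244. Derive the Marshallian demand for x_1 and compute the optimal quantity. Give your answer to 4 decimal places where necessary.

MU_x_1/MU_x_2 = (x_2)/(x_1); tangency sets this equal to p_1/p_2.
So p_2·x_2 = p_1·x_1; combined with the budget, a share 0.5 of income goes to x_1.
Demand: x_1*(p_1,p_2,M) = 0.5·M/p_1 and x_2* = 0.5·M/p_2.
At p_1=8.2, p_2=6, M=244: x_1* = 0.5·244/8.2 = 14.878.

x_1* = 14.878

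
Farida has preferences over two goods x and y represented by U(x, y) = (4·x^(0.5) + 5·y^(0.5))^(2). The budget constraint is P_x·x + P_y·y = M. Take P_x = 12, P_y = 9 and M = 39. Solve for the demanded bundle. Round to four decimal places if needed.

x* = 1.0541, y* = 2.9279

MRS = MU_x/MU_y = (4/5)·(y/x)^(0.5). Set equal to P_x/P_y.
Hence y/x = ((5/4)·P_x/P_y)^(1/(0.5)), i.e. raised to the 2 power.
Substitute y = (y/x)·x into the budget: x* = M/(P_x + P_y·(y/x)).
Numerically y/x = 2.777778, so x* = 39/(12 + 9·2.777778) = 1.0541 and y* = 2.777778·1.0541 = 2.9279.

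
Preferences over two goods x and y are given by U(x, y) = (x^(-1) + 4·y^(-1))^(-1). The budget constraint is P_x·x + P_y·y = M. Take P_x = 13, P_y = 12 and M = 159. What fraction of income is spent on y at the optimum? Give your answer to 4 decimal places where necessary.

share on y = 0.6577

Substitute y = (y/x)·x into the budget: x* = M/(P_x + P_y·(y/x)).
Numerically y/x = 2.081666, so x* = 159/(13 + 12·2.081666) = 4.1864 and y* = 2.081666·4.1864 = 8.7147.
Expenditure on y: 12·8.7147 = 104.5766; share = 0.6577.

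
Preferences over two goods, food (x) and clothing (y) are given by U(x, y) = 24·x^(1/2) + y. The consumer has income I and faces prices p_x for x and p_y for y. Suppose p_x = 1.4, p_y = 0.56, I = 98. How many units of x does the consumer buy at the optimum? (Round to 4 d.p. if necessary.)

x* = 23.04

Set MRS = p_x/p_y: 12·x^(−1/2) = p_x/p_y.
Solve: √x = 12·p_y/p_x, so x*(p_x,p_y) = (12·p_y/p_x)², and y* = (I − p_x·x*)/p_y.
Plugging in: x* = (12·0.56/1.4)² = 23.04.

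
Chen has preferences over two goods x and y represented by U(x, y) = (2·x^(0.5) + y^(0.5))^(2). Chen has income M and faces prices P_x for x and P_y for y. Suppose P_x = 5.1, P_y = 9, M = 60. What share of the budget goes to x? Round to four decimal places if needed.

From the CES first-order condition, 2·(y/x)^(0.5) = P_x/P_y.
Solve for the ratio: y/x = [(1/2)·P_x/P_y]^(2).
Substitute y = (y/x)·x into the budget: x* = M/(P_x + P_y·(y/x)).
Numerically y/x = 0.080278, so x* = 60/(5.1 + 9·0.080278) = 10.3049 and y* = 0.080278·10.3049 = 0.8273.
Expenditure on x: 5.1·10.3049 = 52.5547; share = 0.8759.

share on x = 0.8759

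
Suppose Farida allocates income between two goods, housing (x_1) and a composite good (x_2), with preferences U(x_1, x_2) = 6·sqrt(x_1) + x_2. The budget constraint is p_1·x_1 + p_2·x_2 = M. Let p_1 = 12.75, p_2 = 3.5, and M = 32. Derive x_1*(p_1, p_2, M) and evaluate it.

x_1* = 0.6782

MU_x_1 = 3/√x_1, MU_x_2 = 1. Tangency: 3/√x_1 = p_1/p_2.
Thus x_1* = (3·p_2/p_1)² — independent of M — with the rest of income spent on x_2.
Plugging in: x_1* = (3·3.5/12.75)² = 0.6782.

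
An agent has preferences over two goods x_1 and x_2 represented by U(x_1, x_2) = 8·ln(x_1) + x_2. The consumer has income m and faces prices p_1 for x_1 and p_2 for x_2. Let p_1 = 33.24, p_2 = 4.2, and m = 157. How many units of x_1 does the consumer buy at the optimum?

x_1* = 1.0108

Set MRS = p_1/p_2: (8/x_1)/1 = p_1/p_2.
So x_1*(p_1,p_2) = 8·p_2/p_1, independent of income; and x_2* = (m − 8·p_2)/p_2.
At the given prices: x_1* = 8·4.2/33.24 = 1.0108.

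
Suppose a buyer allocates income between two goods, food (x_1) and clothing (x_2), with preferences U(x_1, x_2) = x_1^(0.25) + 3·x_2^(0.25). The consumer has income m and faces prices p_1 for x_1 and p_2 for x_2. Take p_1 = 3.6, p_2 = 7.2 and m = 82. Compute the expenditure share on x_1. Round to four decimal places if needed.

share on x_1 = 0.2255

MU_x_1 ∝ x_1^(-0.75), MU_x_2 ∝ 3·x_2^(-0.75), so MRS = (1/3)·(x_2/x_1)^(0.75) = p_1/p_2.
Hence x_2/x_1 = (3·p_1/p_2)^(1/(0.75)), i.e. raised to the 4/3 power.
With the ratio pinned down, the budget gives x_1* = m/(p_1 + p_2·(x_2/x_1)) and x_2* = (x_2/x_1)·x_1*.
Numerically x_2/x_1 = 1.717071, so x_1* = 82/(3.6 + 7.2·1.717071) = 5.1369 and x_2* = 1.717071·5.1369 = 8.8204.
Expenditure on x_1: 3.6·5.1369 = 18.4929; share = 0.2255.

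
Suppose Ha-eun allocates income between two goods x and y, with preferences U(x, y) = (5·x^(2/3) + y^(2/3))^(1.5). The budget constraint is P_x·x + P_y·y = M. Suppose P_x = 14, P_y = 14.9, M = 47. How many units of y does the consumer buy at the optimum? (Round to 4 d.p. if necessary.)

y* = 0.0221

MU_x ∝ 5·x^(-1/3), MU_y ∝ y^(-1/3), so MRS = 5·(y/x)^(1/3) = P_x/P_y.
Solve for the ratio: y/x = [(1/5)·P_x/P_y]^(3).
Substitute y = (y/x)·x into the budget: x* = M/(P_x + P_y·(y/x)).
Numerically y/x = 0.006636, so x* = 47/(14 + 14.9·0.006636) = 3.3336 and y* = 0.006636·3.3336 = 0.0221.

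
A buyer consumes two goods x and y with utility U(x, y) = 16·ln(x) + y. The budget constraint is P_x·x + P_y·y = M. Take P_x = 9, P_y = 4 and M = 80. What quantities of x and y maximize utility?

At the given prices: x* = 16·4/9 = 7.1111, and y* = 4.

x* = 7.1111, y* = 4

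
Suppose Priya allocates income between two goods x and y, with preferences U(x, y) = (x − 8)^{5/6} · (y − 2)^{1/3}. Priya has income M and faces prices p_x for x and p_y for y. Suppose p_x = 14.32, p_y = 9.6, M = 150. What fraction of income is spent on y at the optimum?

MRS = (5/2)·(y−2)/(x−8). Tangency with p_x/p_y gives y−2 = (2/5)·(p_x/p_y)·(x−8).
After buying the subsistence bundle (8, 2), a share 5/7 of the remaining income goes to x: x* = 8 + 5/7·(M − 8p_x − 2p_y)/p_x.
Discretionary income = 150 − 8·14.32 − 2·9.6 = 16.24; x* = 8 + 5/7·16.24/14.32 = 8.8101; y* = 2 + 2/7·16.24/9.6 = 2.4833.
Expenditure on y: 9.6·2.4833 = 23.84; share = 0.1589.

share on y = 0.1589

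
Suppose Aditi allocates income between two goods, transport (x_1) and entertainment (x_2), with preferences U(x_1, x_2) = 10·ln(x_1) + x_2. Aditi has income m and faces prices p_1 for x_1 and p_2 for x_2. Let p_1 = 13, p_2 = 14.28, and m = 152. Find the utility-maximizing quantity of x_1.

x_1* = 10.9846

MU_x_1 = 10/x_1, MU_x_2 = 1. Tangency: 10/x_1 = p_1/p_2.
So x_1*(p_1,p_2) = 10·p_2/p_1, independent of income; and x_2* = (m − 10·p_2)/p_2.
At the given prices: x_1* = 10·14.28/13 = 10.9846.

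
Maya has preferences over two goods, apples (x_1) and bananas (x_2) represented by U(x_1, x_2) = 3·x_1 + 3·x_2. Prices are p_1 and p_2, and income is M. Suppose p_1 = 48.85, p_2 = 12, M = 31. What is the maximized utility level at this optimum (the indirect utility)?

x_2 gives more utility per dollar, so spend all income on x_2: x_2* = M/p_2, x_1* = 0.
Numerically: x_1* = 0, x_2* = 2.5833.
Utility at the optimum: U(0, 2.5833) = 7.75.

V = 7.75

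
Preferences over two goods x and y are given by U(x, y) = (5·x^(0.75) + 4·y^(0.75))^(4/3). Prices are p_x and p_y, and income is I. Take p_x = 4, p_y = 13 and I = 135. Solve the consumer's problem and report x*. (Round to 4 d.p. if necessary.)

MU_x ∝ 5·x^(-0.25), MU_y ∝ 4·y^(-0.25), so MRS = (5/4)·(y/x)^(0.25) = p_x/p_y.
Solve for the ratio: y/x = [(4/5)·p_x/p_y]^(4).
With the ratio pinned down, the budget gives x* = I/(p_x + p_y·(y/x)) and y* = (y/x)·x*.
Numerically y/x = 0.003671, so x* = 135/(4 + 13·0.003671) = 33.352.

x* = 33.352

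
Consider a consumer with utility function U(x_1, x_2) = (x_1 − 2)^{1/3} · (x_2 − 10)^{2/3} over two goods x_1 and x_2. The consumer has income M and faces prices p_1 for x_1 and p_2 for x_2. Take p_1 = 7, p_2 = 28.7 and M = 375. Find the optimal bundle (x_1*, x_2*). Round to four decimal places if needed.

x_1* = 5.5238, x_2* = 11.7189

This is Cobb-Douglas in (x_1−2, x_2−10): tangency gives 1/3·p_2·(x_2−10) = 2/3·p_1·(x_1−2).
After buying the subsistence bundle (2, 10), a share 1/3 of the remaining income goes to x_1: x_1* = 2 + 1/3·(M − 2p_1 − 10p_2)/p_1.
Discretionary income = 375 − 2·7 − 10·28.7 = 74; x_1* = 2 + 1/3·74/7 = 5.5238; x_2* = 10 + 2/3·74/28.7 = 11.7189.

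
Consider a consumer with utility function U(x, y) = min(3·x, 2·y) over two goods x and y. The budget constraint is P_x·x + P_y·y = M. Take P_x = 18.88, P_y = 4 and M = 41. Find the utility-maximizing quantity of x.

x* = 1.6479

With perfect complements, no substitution: consume in ratio x:y = 2:3.
Budget: P_x·x + P_y·(3/2)·x = M, so (2·P_x + 3·P_y)·x = 2·M.
Demand: x*(P_x,P_y,M) = 2·M/(2·P_x + 3·P_y), y* = 3·M/(2·P_x + 3·P_y).
Here 2·18.88 + 3·4 = 49.76, giving x* = 1.6479.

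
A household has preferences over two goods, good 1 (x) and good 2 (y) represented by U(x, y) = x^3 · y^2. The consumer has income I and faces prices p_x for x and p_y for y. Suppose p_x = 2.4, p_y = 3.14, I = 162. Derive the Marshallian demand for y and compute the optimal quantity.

MU_x/MU_y = (3·y)/(2·x); tangency sets this equal to p_x/p_y.
Rearranging, p_y·y = (2/3)·p_x·x. Substituting into the budget gives p_x·x·(1 + (2/3)) = I.
Demand: x*(p_x,p_y,I) = 0.6·I/p_x and y* = 0.4·I/p_y.
At p_x=2.4, p_y=3.14, I=162: y* = 0.4·162/3.14 = 20.6369.

y* = 20.6369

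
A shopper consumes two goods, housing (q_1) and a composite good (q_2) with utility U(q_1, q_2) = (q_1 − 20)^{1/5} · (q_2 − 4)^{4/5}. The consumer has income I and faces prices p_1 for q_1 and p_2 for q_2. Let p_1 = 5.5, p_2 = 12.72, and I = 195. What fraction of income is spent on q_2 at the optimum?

This is Cobb-Douglas in (q_1−20, q_2−4): tangency gives 0.2·p_2·(q_2−4) = 0.8·p_1·(q_1−20).
After buying the subsistence bundle (20, 4), a share 0.2 of the remaining income goes to q_1: q_1* = 20 + 0.2·(I − 20p_1 − 4p_2)/p_1.
Discretionary income = 195 − 20·5.5 − 4·12.72 = 34.12; q_1* = 20 + 0.2·34.12/5.5 = 21.2407; q_2* = 4 + 0.8·34.12/12.72 = 6.1459.
Expenditure on q_2: 12.72·6.1459 = 78.176; share = 0.4009.

share on q_2 = 0.4009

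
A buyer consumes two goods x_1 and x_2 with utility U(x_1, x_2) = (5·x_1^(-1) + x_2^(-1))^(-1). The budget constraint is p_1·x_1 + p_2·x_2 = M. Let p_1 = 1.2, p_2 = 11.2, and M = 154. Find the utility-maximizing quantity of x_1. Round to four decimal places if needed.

x_1* = 54.2347

MU_x_1 ∝ 5·x_1^(-2), MU_x_2 ∝ x_2^(-2), so MRS = 5·(x_2/x_1)^(2) = p_1/p_2.
Solve for the ratio: x_2/x_1 = [(1/5)·p_1/p_2]^(0.5).
Substitute x_2 = (x_2/x_1)·x_1 into the budget: x_1* = M/(p_1 + p_2·(x_2/x_1)).
Numerically x_2/x_1 = 0.146385, so x_1* = 154/(1.2 + 11.2·0.146385) = 54.2347.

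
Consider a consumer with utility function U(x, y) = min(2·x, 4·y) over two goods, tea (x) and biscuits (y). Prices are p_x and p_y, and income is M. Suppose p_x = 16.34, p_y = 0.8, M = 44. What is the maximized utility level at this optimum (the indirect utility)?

Leontief preferences: the optimum is at the kink where x/4 = y/2, i.e. y = (1/2)·x.
Budget: p_x·x + p_y·(1/2)·x = M, so (4·p_x + 2·p_y)·x = 4·M.
Demand: x*(p_x,p_y,M) = 4·M/(4·p_x + 2·p_y), y* = 2·M/(4·p_x + 2·p_y).
Here 4·16.34 + 2·0.8 = 66.96, giving x* = 2.6284 and y* = 1.3142.
Utility at the optimum: U(2.6284, 1.3142) = 5.2569.

V = 5.2569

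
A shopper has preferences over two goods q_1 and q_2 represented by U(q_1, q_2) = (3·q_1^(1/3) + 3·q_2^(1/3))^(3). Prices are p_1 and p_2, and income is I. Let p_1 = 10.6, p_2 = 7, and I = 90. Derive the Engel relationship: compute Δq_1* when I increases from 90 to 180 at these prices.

Δq_1* = 3.8065

MU_q_1 ∝ 3·q_1^(-2/3), MU_q_2 ∝ 3·q_2^(-2/3), so MRS = (q_2/q_1)^(2/3) = p_1/p_2.
Hence q_2/q_1 = (p_1/p_2)^(1/(2/3)), i.e. raised to the 1.5 power.
With the ratio pinned down, the budget gives q_1* = I/(p_1 + p_2·(q_2/q_1)) and q_2* = (q_2/q_1)·q_1*.
Numerically q_2/q_1 = 1.863424, so q_1* = 90/(10.6 + 7·1.863424) = 3.8065.
At I' = 180: q_1* = 7.6129. Change: 7.6129 − 3.8065 = 3.8065.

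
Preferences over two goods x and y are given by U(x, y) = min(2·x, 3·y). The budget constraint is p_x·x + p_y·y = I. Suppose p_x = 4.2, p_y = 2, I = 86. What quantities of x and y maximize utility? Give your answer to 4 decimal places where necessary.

Leontief preferences: the optimum is at the kink where x/3 = y/2, i.e. y = (2/3)·x.
Budget: p_x·x + p_y·(2/3)·x = I, so (3·p_x + 2·p_y)·x = 3·I.
Demand: x*(p_x,p_y,I) = 3·I/(3·p_x + 2·p_y), y* = 2·I/(3·p_x + 2·p_y).
Here 3·4.2 + 2·2 = 16.6, giving x* = 15.5422 and y* = 10.3614.

x* = 15.5422, y* = 10.3614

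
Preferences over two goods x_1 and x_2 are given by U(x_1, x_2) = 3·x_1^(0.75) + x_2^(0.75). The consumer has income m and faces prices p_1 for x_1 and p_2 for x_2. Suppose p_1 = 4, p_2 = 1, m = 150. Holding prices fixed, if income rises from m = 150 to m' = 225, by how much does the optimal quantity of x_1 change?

Δx_1* = 10.4741

With the ratio pinned down, the budget gives x_1* = m/(p_1 + p_2·(x_2/x_1)) and x_2* = (x_2/x_1)·x_1*.
Numerically x_2/x_1 = 3.160494, so x_1* = 150/(4 + 1·3.160494) = 20.9483.
At m' = 225: x_1* = 31.4224. Change: 31.4224 − 20.9483 = 10.4741.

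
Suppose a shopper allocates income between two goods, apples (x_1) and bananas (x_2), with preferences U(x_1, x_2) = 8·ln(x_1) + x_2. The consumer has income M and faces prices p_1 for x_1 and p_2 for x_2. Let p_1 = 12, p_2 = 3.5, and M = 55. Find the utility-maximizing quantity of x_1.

MU_x_1 = 8/x_1, MU_x_2 = 1. Tangency: 8/x_1 = p_1/p_2.
So x_1*(p_1,p_2) = 8·p_2/p_1, independent of income; and x_2* = (M − 8·p_2)/p_2.
At the given prices: x_1* = 8·3.5/12 = 2.3333.

x_1* = 2.3333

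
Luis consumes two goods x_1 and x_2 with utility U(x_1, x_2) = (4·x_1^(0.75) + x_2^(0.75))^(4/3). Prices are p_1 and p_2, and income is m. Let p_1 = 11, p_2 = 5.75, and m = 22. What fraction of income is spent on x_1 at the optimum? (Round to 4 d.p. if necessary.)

share on x_1 = 0.9734

From the CES first-order condition, 4·(x_2/x_1)^(0.25) = p_1/p_2.
Solve for the ratio: x_2/x_1 = [(1/4)·p_1/p_2]^(4).
Substitute x_2 = (x_2/x_1)·x_1 into the budget: x_1* = m/(p_1 + p_2·(x_2/x_1)).
Numerically x_2/x_1 = 0.052319, so x_1* = 22/(11 + 5.75·0.052319) = 1.9468 and x_2* = 0.052319·1.9468 = 0.1019.
Expenditure on x_1: 11·1.9468 = 21.4143; share = 0.9734.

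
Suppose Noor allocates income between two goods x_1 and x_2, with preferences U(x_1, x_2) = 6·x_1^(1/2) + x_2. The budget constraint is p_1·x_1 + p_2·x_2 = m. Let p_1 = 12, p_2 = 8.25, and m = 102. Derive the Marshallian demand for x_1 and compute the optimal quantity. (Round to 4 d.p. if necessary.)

x_1* = 4.2539

Solve: √x_1 = 3·p_2/p_1, so x_1*(p_1,p_2) = (3·p_2/p_1)², and x_2* = (m − p_1·x_1*)/p_2.
Plugging in: x_1* = (3·8.25/12)² = 4.2539.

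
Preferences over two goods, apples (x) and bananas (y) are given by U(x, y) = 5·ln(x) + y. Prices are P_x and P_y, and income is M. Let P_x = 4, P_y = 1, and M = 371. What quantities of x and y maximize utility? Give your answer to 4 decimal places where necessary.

MU_x = 5/x, MU_y = 1. Tangency: 5/x = P_x/P_y.
So x*(P_x,P_y) = 5·P_y/P_x, independent of income; and y* = (M − 5·P_y)/P_y.
At the given prices: x* = 5·1/4 = 1.25, and y* = 366.

x* = 1.25, y* = 366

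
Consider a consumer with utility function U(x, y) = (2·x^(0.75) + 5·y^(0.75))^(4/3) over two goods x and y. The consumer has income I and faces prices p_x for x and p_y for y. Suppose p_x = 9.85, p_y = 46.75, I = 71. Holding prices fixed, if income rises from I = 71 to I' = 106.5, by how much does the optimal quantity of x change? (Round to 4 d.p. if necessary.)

With the ratio pinned down, the budget gives x* = I/(p_x + p_y·(y/x)) and y* = (y/x)·x*.
Numerically y/x = 0.07698, so x* = 71/(9.85 + 46.75·0.07698) = 5.2793.
At I' = 106.5: x* = 7.9189. Change: 7.9189 − 5.2793 = 2.6396.

Δx* = 2.6396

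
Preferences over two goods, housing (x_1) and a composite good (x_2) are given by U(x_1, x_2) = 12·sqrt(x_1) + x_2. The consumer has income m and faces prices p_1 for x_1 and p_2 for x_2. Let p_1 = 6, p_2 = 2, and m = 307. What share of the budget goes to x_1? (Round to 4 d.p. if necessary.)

Set MRS = p_1/p_2: 6·x_1^(−1/2) = p_1/p_2.
Solve: √x_1 = 6·p_2/p_1, so x_1*(p_1,p_2) = (6·p_2/p_1)², and x_2* = (m − p_1·x_1*)/p_2.
Plugging in: x_1* = (6·2/6)² = 4, x_2* = 141.5.
Expenditure on x_1: 6·4 = 24; share = 0.0782.

share on x_1 = 0.0782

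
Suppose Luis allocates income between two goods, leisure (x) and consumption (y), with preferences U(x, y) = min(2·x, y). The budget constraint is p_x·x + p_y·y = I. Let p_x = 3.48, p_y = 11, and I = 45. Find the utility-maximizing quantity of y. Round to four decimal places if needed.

y* = 3.5322

With perfect complements, no substitution: consume in ratio x:y = 1:2.
Budget: p_x·x + p_y·2·x = I, so (p_x + 2·p_y)·x = I.
Demand: x*(p_x,p_y,I) = I/(p_x + 2·p_y), y* = 2·I/(p_x + 2·p_y).
Here 3.48 + 2·11 = 25.48, giving y* = 3.5322.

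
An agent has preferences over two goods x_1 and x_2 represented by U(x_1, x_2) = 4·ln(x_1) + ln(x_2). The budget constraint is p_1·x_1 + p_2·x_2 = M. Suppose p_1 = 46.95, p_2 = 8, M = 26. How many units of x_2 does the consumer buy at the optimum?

x_2* = 0.65

Tangency: MRS = 4·x_2/x_1 = p_1/p_2.
Rearranging, p_2·x_2 = (1/4)·p_1·x_1. Substituting into the budget gives p_1·x_1·(1 + (1/4)) = M.
Demand: x_1*(p_1,p_2,M) = 0.8·M/p_1 and x_2* = 0.2·M/p_2.
At p_1=46.95, p_2=8, M=26: x_2* = 0.2·26/8 = 0.65.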